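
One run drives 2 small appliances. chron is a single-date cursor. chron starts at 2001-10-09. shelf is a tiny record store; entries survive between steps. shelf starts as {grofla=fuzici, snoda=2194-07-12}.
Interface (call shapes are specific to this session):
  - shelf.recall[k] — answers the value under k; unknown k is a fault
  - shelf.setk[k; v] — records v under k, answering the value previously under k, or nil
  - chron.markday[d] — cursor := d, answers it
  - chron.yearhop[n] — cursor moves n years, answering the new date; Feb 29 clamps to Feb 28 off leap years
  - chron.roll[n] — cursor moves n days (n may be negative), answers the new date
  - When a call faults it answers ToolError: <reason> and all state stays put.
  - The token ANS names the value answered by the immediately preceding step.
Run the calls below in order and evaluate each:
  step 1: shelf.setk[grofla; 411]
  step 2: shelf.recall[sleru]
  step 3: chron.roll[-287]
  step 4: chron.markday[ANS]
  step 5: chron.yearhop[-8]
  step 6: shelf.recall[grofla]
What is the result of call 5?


==> shelf.setk(k='grofla', v='411')
<== fuzici
==> shelf.recall(k='sleru')
<== ToolError: no such key sleru
==> chron.roll(n='-287')
<== 2000-12-26
==> chron.markday(d='ANS')
<== 2000-12-26
==> chron.yearhop(n='-8')
<== 1992-12-26
==> shelf.recall(k='grofla')
<== 411

Answer: 1992-12-26


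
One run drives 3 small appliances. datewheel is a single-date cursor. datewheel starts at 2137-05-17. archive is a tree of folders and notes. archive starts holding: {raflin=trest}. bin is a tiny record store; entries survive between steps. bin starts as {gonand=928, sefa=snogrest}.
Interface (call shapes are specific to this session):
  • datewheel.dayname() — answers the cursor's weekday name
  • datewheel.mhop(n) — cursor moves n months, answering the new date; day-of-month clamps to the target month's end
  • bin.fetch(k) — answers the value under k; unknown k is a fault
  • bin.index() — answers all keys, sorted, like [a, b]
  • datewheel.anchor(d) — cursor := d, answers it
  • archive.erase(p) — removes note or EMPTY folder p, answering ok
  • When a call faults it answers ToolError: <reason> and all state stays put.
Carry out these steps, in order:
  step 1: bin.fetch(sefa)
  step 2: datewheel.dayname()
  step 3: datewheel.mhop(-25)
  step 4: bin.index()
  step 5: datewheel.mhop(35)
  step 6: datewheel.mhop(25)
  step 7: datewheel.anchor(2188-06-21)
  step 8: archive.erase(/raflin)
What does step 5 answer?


Next I call fetch with k→sefa, which returns snogrest.
Using dayname(), — result: Friday.
I try mhop with n→-25, and observe 2135-04-17.
I try index(): [gonand, sefa].
I invoke mhop with n→35, giving 2138-03-17.
Using mhop with n→25, which returns 2140-04-17.
Invoking anchor with d→2188-06-21, and get 2188-06-21.
Next I call erase with p→/raflin, — result: ok.

Answer: 2138-03-17


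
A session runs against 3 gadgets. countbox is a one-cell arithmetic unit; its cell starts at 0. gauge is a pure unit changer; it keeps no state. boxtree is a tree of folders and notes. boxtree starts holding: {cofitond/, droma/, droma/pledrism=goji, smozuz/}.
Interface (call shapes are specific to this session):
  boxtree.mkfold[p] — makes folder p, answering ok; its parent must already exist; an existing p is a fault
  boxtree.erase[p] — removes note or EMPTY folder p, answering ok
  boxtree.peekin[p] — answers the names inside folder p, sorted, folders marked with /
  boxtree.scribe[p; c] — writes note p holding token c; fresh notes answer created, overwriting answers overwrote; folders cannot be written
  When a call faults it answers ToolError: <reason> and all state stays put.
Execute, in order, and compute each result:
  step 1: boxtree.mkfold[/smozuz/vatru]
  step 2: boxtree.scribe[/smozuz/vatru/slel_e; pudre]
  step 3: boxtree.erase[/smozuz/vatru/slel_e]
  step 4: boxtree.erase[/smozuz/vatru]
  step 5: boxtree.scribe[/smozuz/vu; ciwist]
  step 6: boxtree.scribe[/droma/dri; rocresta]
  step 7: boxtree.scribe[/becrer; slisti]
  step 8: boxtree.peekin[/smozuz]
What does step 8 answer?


Answer: [vu]

Derivation:
! boxtree.mkfold(/smozuz/vatru) : ok
! boxtree.scribe(/smozuz/vatru/slel_e, pudre) : created
! boxtree.erase(/smozuz/vatru/slel_e) : ok
! boxtree.erase(/smozuz/vatru) : ok
! boxtree.scribe(/smozuz/vu, ciwist) : created
! boxtree.scribe(/droma/dri, rocresta) : created
! boxtree.scribe(/becrer, slisti) : created
! boxtree.peekin(/smozuz) : [vu]


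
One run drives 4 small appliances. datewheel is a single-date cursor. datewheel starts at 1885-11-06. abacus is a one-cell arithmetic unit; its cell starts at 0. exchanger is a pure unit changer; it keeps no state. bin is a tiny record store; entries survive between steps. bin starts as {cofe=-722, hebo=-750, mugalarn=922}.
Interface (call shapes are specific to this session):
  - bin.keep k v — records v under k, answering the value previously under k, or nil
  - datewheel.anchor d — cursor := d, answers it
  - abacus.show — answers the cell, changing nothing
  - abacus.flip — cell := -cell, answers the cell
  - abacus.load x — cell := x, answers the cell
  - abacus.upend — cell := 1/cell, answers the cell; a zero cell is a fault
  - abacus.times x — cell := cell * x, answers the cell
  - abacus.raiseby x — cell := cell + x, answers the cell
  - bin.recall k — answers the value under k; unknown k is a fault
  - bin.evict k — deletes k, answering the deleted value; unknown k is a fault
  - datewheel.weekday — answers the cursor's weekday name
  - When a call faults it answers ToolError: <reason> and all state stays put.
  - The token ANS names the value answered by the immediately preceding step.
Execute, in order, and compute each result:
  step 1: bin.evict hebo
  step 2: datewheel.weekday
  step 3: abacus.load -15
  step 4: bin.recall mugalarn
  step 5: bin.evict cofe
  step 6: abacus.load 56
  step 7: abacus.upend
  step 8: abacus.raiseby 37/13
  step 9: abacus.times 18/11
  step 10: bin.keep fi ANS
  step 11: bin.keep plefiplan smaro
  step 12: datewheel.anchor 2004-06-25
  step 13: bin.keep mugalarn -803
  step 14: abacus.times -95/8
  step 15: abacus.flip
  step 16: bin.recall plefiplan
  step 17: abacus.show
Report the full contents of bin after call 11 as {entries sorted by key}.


→ bin.evict(hebo)
← -750
→ datewheel.weekday()
← Friday
→ abacus.load(-15)
← -15
→ bin.recall(mugalarn)
← 922
→ bin.evict(cofe)
← -722
→ abacus.load(56)
← 56
→ abacus.upend()
← 1/56
→ abacus.raiseby(37/13)
← 2085/728
→ abacus.times(18/11)
← 18765/4004
→ bin.keep(fi, ANS)
← nil
→ bin.keep(plefiplan, smaro)
← nil
→ datewheel.anchor(2004-06-25)
← 2004-06-25
→ bin.keep(mugalarn, -803)
← 922
→ abacus.times(-95/8)
← -1782675/32032
→ abacus.flip()
← 1782675/32032
→ bin.recall(plefiplan)
← smaro
→ abacus.show()
← 1782675/32032

Answer: {fi=18765/4004, mugalarn=922, plefiplan=smaro}


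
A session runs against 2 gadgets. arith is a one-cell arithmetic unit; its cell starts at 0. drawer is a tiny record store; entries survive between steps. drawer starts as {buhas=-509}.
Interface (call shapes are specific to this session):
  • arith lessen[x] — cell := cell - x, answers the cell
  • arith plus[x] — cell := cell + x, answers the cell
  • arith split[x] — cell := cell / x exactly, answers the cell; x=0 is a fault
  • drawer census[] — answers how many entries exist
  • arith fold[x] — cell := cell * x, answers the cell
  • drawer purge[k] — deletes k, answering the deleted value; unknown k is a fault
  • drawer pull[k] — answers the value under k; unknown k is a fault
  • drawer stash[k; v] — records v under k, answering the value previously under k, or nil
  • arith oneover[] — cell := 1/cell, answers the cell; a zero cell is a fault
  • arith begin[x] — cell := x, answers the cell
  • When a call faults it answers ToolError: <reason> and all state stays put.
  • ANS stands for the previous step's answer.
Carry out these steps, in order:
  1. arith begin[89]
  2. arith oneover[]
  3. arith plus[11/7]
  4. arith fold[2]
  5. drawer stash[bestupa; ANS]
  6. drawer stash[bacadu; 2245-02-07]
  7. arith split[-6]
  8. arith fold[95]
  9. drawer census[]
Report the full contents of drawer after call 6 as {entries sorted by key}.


Answer: {bacadu=2245-02-07, bestupa=1972/623, buhas=-509}

Derivation:
I use arith begin using x=89, → 89.
I try arith oneover(), → 1/89.
I invoke arith plus using x=11/7, yielding 986/623.
Then arith fold using x=2, — result: 1972/623.
Now I run drawer stash using k=bestupa, v=ANS, and see nil.
I try drawer stash using k=bacadu, v=2245-02-07, giving nil.
Then arith split using x=-6, giving -986/1869.
Using arith fold using x=95, yielding -93670/1869.
I use drawer census, → 3.


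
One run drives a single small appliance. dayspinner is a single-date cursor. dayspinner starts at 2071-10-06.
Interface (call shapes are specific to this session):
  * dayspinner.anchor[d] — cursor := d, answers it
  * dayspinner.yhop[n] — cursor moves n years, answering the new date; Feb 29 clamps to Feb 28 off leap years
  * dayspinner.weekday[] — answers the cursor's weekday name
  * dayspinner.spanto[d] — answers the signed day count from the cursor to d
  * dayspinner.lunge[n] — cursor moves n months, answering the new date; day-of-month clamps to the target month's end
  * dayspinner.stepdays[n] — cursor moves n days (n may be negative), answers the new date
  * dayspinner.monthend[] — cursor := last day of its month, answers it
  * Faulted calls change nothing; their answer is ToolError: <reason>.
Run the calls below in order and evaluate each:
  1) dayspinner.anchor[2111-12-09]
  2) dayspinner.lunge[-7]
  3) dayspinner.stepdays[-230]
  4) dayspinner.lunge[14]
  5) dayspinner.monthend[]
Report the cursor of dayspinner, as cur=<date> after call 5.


# 1. anchor(d: 2111-12-09) ~> 2111-12-09
# 2. lunge(n: -7) ~> 2111-05-09
# 3. stepdays(n: -230) ~> 2110-09-21
# 4. lunge(n: 14) ~> 2111-11-21
# 5. monthend() ~> 2111-11-30

Answer: cur=2111-11-30


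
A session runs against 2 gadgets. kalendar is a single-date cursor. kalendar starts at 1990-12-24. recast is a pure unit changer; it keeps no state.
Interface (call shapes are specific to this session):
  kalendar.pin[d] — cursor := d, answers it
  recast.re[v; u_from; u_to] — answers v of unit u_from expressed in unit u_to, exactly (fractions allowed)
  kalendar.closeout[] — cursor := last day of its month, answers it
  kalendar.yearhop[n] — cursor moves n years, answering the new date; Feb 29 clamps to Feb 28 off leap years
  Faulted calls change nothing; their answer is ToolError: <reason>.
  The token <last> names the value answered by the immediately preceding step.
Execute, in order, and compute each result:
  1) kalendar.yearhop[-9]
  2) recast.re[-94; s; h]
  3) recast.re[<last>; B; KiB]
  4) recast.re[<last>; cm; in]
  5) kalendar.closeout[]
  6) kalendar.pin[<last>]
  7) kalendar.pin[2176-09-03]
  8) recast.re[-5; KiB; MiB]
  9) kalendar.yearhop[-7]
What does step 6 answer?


Answer: 1981-12-31

Derivation:
% kalendar.yearhop n: -9
  1981-12-24
% recast.re v: -94 u_from: s u_to: h
  -47/1800
% recast.re v: <last> u_from: B u_to: KiB
  -47/1843200
% recast.re v: <last> u_from: cm u_to: in
  -47/4681728
% kalendar.closeout
  1981-12-31
% kalendar.pin d: <last>
  1981-12-31
% kalendar.pin d: 2176-09-03
  2176-09-03
% recast.re v: -5 u_from: KiB u_to: MiB
  -5/1024
% kalendar.yearhop n: -7
  2169-09-03


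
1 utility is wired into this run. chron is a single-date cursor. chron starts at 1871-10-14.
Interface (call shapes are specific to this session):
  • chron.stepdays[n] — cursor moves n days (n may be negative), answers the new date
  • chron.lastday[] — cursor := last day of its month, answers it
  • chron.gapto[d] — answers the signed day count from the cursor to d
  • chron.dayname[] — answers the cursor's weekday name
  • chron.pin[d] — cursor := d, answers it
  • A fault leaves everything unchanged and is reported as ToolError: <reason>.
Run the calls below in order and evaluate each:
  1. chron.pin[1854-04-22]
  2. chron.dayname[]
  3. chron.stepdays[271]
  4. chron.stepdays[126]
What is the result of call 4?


Answer: 1855-05-24

Derivation:
> chron.pin d='1854-04-22'
[out] 1854-04-22
> chron.dayname
[out] Saturday
> chron.stepdays n='271'
[out] 1855-01-18
> chron.stepdays n='126'
[out] 1855-05-24


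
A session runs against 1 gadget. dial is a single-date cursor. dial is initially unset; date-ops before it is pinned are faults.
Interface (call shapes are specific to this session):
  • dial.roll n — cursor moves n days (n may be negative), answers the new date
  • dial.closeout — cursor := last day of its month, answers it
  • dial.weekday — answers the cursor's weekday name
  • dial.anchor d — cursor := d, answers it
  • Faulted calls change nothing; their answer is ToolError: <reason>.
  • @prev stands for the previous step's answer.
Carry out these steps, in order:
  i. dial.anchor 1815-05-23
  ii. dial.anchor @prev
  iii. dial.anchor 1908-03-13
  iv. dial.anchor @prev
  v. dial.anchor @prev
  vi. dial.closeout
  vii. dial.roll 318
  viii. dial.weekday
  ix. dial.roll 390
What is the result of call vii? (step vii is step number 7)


Next I call anchor with d: 1815-05-23, yielding 1815-05-23.
I invoke anchor with d: @prev: 1815-05-23.
Invoking anchor with d: 1908-03-13, giving 1908-03-13.
I try anchor with d: @prev: 1908-03-13.
Invoking anchor with d: @prev, and see 1908-03-13.
I try closeout(): 1908-03-31.
Calling roll with n: 318, giving 1909-02-12.
Next I call weekday(), giving Friday.
I run roll with n: 390, and see 1910-03-09.

Answer: 1909-02-12


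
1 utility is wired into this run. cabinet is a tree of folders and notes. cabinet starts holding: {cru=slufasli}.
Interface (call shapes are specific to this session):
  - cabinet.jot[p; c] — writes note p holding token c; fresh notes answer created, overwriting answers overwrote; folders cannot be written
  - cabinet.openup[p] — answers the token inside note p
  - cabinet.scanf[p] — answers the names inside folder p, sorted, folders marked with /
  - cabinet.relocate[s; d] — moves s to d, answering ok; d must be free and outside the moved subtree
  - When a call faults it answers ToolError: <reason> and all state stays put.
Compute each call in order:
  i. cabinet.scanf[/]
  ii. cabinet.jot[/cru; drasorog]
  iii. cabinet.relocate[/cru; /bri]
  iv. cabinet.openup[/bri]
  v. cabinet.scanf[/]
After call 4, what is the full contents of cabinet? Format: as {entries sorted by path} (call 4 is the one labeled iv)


Using cabinet.scanf on p→/, → [cru].
I invoke cabinet.jot on p→/cru, c→drasorog, and observe overwrote.
I use cabinet.relocate on s→/cru, d→/bri, which returns ok.
Invoking cabinet.openup on p→/bri, and get drasorog.
Now I run cabinet.scanf on p→/, → [bri].

Answer: {bri=drasorog}


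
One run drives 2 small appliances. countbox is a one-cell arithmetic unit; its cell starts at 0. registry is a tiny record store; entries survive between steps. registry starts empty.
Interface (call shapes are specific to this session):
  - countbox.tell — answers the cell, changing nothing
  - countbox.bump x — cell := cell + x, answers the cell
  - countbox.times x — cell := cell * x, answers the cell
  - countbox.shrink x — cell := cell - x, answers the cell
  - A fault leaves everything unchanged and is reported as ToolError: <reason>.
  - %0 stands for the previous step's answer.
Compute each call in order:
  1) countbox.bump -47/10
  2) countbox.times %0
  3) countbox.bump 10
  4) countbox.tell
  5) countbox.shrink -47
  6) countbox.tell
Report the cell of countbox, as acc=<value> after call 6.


Then countbox.bump on x='-47/10', giving -47/10.
Now I run countbox.times on x='%0', — result: 2209/100.
Calling countbox.bump on x='10', → 3209/100.
I try countbox.tell, giving 3209/100.
Then countbox.shrink on x='-47', and get 7909/100.
I invoke countbox.tell, and see 7909/100.

Answer: acc=7909/100


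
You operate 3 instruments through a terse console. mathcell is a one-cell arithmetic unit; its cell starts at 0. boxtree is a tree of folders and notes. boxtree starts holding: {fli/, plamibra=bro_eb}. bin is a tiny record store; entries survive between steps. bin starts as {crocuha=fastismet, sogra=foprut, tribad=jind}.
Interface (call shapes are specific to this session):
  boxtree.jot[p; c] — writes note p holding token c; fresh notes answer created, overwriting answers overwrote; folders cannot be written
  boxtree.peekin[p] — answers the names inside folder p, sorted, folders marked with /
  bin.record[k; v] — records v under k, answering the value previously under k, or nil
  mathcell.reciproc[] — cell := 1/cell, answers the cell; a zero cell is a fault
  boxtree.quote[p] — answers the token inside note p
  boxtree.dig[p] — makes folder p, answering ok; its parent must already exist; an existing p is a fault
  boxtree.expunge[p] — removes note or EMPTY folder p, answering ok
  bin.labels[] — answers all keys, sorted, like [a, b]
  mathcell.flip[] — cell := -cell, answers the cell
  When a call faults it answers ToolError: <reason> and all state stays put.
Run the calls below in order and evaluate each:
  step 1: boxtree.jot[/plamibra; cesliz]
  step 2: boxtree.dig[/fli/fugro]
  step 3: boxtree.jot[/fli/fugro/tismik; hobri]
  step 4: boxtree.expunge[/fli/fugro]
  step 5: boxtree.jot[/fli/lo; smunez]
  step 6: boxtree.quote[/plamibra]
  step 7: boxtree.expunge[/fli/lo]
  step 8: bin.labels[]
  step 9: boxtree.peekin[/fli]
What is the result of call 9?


Answer: [fugro/]

Derivation:
$ jot p→/plamibra c→cesliz
  overwrote
$ dig p→/fli/fugro
  ok
$ jot p→/fli/fugro/tismik c→hobri
  created
$ expunge p→/fli/fugro
  ToolError: not empty
$ jot p→/fli/lo c→smunez
  created
$ quote p→/plamibra
  cesliz
$ expunge p→/fli/lo
  ok
$ labels
  [crocuha, sogra, tribad]
$ peekin p→/fli
  [fugro/]


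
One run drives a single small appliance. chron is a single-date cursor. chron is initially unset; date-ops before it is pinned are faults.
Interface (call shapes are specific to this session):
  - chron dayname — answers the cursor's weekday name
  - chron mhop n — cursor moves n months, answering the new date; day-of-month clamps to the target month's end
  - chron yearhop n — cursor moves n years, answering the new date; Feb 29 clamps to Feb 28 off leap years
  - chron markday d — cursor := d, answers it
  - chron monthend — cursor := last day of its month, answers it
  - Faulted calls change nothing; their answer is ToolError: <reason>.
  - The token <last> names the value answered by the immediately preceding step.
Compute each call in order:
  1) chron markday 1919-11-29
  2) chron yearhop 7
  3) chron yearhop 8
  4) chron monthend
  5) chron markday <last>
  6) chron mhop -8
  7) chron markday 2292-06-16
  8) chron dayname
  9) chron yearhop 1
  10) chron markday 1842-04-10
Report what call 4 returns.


→ chron markday(d→1919-11-29)
← 1919-11-29
→ chron yearhop(n→7)
← 1926-11-29
→ chron yearhop(n→8)
← 1934-11-29
→ chron monthend()
← 1934-11-30
→ chron markday(d→<last>)
← 1934-11-30
→ chron mhop(n→-8)
← 1934-03-30
→ chron markday(d→2292-06-16)
← 2292-06-16
→ chron dayname()
← Thursday
→ chron yearhop(n→1)
← 2293-06-16
→ chron markday(d→1842-04-10)
← 1842-04-10

Answer: 1934-11-30


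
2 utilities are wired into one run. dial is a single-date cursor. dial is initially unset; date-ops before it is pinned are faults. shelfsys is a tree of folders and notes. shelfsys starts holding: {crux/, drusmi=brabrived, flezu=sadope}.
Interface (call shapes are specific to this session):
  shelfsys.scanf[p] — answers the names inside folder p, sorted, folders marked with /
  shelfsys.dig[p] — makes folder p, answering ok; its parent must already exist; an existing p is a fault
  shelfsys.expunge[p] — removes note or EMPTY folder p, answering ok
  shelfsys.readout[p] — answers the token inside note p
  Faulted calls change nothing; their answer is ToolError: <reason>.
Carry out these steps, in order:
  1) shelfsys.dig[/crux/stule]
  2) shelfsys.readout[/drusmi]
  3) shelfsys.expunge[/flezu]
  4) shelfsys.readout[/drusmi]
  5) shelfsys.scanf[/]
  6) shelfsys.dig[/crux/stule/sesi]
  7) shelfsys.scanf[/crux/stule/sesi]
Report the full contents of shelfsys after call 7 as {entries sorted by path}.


Answer: {crux/, crux/stule/, crux/stule/sesi/, drusmi=brabrived}

Derivation:
CALL dig[p: /crux/stule]
RET  ok
CALL readout[p: /drusmi]
RET  brabrived
CALL expunge[p: /flezu]
RET  ok
CALL readout[p: /drusmi]
RET  brabrived
CALL scanf[p: /]
RET  [crux/, drusmi]
CALL dig[p: /crux/stule/sesi]
RET  ok
CALL scanf[p: /crux/stule/sesi]
RET  []


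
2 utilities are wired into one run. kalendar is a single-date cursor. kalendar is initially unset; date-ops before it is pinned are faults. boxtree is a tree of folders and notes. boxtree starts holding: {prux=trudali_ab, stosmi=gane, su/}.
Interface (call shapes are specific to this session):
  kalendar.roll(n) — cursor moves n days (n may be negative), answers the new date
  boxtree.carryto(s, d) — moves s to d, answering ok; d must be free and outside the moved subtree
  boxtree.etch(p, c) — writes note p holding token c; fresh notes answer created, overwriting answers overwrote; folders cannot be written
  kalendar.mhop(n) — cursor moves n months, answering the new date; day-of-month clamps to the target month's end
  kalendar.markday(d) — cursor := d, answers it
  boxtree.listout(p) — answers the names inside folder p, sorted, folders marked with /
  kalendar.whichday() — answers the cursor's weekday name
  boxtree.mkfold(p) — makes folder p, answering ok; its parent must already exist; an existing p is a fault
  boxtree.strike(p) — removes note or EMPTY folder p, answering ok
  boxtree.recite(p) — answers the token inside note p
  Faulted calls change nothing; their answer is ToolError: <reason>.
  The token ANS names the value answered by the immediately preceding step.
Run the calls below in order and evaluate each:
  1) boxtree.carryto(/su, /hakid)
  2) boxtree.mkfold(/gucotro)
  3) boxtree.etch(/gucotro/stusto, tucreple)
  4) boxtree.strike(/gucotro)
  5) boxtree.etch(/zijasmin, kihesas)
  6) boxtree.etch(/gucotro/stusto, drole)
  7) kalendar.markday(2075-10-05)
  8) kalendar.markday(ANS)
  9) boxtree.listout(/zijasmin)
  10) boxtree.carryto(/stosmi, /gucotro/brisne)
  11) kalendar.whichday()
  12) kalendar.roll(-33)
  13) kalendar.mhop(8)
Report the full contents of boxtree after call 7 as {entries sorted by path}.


! 1. boxtree.carryto(s: /su, d: /hakid) ~> ok
! 2. boxtree.mkfold(p: /gucotro) ~> ok
! 3. boxtree.etch(p: /gucotro/stusto, c: tucreple) ~> created
! 4. boxtree.strike(p: /gucotro) ~> ToolError: not empty
! 5. boxtree.etch(p: /zijasmin, c: kihesas) ~> created
! 6. boxtree.etch(p: /gucotro/stusto, c: drole) ~> overwrote
! 7. kalendar.markday(d: 2075-10-05) ~> 2075-10-05
! 8. kalendar.markday(d: ANS) ~> 2075-10-05
! 9. boxtree.listout(p: /zijasmin) ~> ToolError: not a directory
! 10. boxtree.carryto(s: /stosmi, d: /gucotro/brisne) ~> ok
! 11. kalendar.whichday() ~> Saturday
! 12. kalendar.roll(n: -33) ~> 2075-09-02
! 13. kalendar.mhop(n: 8) ~> 2076-05-02

Answer: {gucotro/, gucotro/stusto=drole, hakid/, prux=trudali_ab, stosmi=gane, zijasmin=kihesas}


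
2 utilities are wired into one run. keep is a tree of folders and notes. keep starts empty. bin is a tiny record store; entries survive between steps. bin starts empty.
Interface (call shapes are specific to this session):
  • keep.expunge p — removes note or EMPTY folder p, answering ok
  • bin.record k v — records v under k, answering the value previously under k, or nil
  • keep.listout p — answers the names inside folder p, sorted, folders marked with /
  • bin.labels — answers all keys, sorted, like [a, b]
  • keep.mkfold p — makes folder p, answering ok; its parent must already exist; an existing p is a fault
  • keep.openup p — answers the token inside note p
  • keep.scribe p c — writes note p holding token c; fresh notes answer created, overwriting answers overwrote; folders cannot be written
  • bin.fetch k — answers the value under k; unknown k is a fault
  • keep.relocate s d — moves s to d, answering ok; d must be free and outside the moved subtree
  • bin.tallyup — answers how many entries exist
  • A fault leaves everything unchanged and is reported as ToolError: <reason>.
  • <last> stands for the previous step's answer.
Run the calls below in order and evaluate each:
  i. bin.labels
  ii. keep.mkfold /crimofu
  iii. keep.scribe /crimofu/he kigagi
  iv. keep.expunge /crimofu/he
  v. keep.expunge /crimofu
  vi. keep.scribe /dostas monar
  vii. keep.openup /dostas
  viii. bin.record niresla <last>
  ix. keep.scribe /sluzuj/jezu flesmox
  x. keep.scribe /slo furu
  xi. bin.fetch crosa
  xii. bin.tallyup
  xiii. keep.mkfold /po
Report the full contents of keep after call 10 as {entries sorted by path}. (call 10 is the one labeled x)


-> bin.labels()
<- []
-> keep.mkfold(p='/crimofu')
<- ok
-> keep.scribe(p='/crimofu/he', c='kigagi')
<- created
-> keep.expunge(p='/crimofu/he')
<- ok
-> keep.expunge(p='/crimofu')
<- ok
-> keep.scribe(p='/dostas', c='monar')
<- created
-> keep.openup(p='/dostas')
<- monar
-> bin.record(k='niresla', v='<last>')
<- nil
-> keep.scribe(p='/sluzuj/jezu', c='flesmox')
<- ToolError: no parent
-> keep.scribe(p='/slo', c='furu')
<- created
-> bin.fetch(k='crosa')
<- ToolError: no such key crosa
-> bin.tallyup()
<- 1
-> keep.mkfold(p='/po')
<- ok

Answer: {dostas=monar, slo=furu}


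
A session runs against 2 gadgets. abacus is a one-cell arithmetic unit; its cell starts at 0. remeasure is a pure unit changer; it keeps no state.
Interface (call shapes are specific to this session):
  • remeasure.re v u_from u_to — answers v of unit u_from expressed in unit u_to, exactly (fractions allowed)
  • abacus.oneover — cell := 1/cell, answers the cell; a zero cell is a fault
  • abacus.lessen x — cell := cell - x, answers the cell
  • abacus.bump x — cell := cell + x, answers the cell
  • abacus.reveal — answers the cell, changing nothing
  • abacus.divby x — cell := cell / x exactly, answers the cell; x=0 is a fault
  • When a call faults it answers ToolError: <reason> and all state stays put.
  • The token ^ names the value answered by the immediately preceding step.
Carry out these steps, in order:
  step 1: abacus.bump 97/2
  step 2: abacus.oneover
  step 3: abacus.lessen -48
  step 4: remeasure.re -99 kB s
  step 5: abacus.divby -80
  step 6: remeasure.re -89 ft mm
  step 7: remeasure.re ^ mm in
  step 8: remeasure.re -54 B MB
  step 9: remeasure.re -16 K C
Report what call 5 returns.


Answer: -2329/3880

Derivation:
> bump x: 97/2
  97/2
> oneover
  2/97
> lessen x: -48
  4658/97
> re v: -99 u_from: kB u_to: s
  ToolError: incompatible units
> divby x: -80
  -2329/3880
> re v: -89 u_from: ft u_to: mm
  -135636/5
> re v: ^ u_from: mm u_to: in
  -1068
> re v: -54 u_from: B u_to: MB
  -27/500000
> re v: -16 u_from: K u_to: C
  -5783/20


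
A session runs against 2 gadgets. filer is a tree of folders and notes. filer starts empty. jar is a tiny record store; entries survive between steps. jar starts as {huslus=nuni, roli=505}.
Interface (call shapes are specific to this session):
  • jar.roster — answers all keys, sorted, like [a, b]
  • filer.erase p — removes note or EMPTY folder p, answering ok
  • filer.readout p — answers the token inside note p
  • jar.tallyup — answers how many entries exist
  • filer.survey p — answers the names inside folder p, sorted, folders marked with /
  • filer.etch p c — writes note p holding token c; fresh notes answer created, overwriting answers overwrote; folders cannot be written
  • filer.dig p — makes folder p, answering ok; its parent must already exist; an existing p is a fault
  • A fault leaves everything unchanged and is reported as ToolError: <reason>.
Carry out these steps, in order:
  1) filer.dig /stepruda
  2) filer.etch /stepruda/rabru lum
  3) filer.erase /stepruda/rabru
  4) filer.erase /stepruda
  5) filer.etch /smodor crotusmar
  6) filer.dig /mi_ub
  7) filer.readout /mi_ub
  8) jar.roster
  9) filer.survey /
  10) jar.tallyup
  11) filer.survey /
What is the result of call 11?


-> filer.dig(p='/stepruda')
<- ok
-> filer.etch(p='/stepruda/rabru', c='lum')
<- created
-> filer.erase(p='/stepruda/rabru')
<- ok
-> filer.erase(p='/stepruda')
<- ok
-> filer.etch(p='/smodor', c='crotusmar')
<- created
-> filer.dig(p='/mi_ub')
<- ok
-> filer.readout(p='/mi_ub')
<- ToolError: is a directory
-> jar.roster()
<- [huslus, roli]
-> filer.survey(p='/')
<- [mi_ub/, smodor]
-> jar.tallyup()
<- 2
-> filer.survey(p='/')
<- [mi_ub/, smodor]

Answer: [mi_ub/, smodor]


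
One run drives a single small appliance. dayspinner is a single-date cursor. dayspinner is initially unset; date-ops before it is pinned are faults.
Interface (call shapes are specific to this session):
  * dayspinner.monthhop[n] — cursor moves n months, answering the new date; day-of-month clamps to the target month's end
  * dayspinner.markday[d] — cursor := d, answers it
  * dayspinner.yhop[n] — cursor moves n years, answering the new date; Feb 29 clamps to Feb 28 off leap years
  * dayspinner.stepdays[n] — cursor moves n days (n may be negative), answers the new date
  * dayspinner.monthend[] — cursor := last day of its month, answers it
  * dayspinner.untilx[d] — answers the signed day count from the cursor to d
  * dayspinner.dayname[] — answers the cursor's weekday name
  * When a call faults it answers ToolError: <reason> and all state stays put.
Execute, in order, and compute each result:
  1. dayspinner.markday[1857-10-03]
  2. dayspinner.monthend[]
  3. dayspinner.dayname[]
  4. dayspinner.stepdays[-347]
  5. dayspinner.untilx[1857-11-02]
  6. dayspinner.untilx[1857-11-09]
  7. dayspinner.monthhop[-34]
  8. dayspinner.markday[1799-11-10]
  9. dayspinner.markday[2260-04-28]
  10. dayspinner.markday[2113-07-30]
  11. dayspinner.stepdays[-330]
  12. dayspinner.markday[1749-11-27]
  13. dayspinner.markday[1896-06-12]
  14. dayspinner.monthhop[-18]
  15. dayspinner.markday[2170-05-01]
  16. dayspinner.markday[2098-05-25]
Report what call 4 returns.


Answer: 1856-11-18

Derivation:
;; 1. dayspinner.markday(d→1857-10-03) : 1857-10-03
;; 2. dayspinner.monthend() : 1857-10-31
;; 3. dayspinner.dayname() : Saturday
;; 4. dayspinner.stepdays(n→-347) : 1856-11-18
;; 5. dayspinner.untilx(d→1857-11-02) : 349
;; 6. dayspinner.untilx(d→1857-11-09) : 356
;; 7. dayspinner.monthhop(n→-34) : 1854-01-18
;; 8. dayspinner.markday(d→1799-11-10) : 1799-11-10
;; 9. dayspinner.markday(d→2260-04-28) : 2260-04-28
;; 10. dayspinner.markday(d→2113-07-30) : 2113-07-30
;; 11. dayspinner.stepdays(n→-330) : 2112-09-03
;; 12. dayspinner.markday(d→1749-11-27) : 1749-11-27
;; 13. dayspinner.markday(d→1896-06-12) : 1896-06-12
;; 14. dayspinner.monthhop(n→-18) : 1894-12-12
;; 15. dayspinner.markday(d→2170-05-01) : 2170-05-01
;; 16. dayspinner.markday(d→2098-05-25) : 2098-05-25


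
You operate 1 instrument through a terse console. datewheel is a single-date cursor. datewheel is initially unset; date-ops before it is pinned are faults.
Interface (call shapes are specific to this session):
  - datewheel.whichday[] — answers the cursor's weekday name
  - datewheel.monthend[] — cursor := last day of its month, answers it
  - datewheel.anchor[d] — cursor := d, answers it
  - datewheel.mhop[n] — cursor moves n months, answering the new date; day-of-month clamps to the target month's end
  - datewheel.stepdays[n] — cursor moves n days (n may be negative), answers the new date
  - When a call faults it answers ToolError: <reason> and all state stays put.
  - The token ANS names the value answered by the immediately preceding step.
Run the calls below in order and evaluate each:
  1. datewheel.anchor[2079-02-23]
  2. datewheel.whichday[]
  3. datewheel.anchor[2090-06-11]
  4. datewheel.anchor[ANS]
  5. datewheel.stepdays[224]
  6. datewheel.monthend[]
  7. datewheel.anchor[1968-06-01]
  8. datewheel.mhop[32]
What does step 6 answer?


# datewheel.anchor(2079-02-23) == 2079-02-23
# datewheel.whichday() == Thursday
# datewheel.anchor(2090-06-11) == 2090-06-11
# datewheel.anchor(ANS) == 2090-06-11
# datewheel.stepdays(224) == 2091-01-21
# datewheel.monthend() == 2091-01-31
# datewheel.anchor(1968-06-01) == 1968-06-01
# datewheel.mhop(32) == 1971-02-01

Answer: 2091-01-31


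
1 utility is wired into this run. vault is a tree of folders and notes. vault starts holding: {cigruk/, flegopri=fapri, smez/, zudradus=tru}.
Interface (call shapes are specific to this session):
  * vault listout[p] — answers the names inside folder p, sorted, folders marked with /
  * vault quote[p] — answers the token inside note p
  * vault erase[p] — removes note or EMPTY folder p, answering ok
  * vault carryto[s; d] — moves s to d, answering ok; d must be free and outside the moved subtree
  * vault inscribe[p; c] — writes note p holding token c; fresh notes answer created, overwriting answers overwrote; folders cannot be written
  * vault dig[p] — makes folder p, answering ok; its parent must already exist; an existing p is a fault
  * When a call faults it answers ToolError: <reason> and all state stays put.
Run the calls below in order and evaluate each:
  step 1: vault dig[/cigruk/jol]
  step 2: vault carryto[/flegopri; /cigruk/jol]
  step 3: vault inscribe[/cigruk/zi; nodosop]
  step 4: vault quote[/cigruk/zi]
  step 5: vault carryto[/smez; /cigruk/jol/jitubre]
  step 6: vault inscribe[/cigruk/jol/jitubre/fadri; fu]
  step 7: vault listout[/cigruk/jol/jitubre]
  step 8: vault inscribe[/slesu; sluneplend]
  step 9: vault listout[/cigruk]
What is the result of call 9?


I call vault dig on p=/cigruk/jol, which returns ok.
Then vault carryto on s=/flegopri, d=/cigruk/jol, and see ToolError: exists.
Now I run vault inscribe on p=/cigruk/zi, c=nodosop, → created.
I run vault quote on p=/cigruk/zi, which returns nodosop.
Then vault carryto on s=/smez, d=/cigruk/jol/jitubre, → ok.
I run vault inscribe on p=/cigruk/jol/jitubre/fadri, c=fu, → created.
Invoking vault listout on p=/cigruk/jol/jitubre, yielding [fadri].
I run vault inscribe on p=/slesu, c=sluneplend, giving created.
I run vault listout on p=/cigruk, → [jol/, zi].

Answer: [jol/, zi]


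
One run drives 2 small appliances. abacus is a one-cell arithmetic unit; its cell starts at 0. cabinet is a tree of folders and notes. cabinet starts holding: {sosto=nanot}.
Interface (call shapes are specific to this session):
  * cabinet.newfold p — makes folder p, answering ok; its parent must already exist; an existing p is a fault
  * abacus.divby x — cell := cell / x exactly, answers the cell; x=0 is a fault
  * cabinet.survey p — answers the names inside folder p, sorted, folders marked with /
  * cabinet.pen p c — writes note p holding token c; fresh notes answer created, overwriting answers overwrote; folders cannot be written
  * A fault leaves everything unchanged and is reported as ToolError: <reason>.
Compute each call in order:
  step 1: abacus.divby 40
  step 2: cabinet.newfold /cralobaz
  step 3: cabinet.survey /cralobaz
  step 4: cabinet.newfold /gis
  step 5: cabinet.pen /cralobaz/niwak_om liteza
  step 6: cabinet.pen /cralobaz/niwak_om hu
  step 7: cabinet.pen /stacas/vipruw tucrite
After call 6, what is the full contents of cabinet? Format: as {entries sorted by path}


→ divby(x→40)
← 0
→ newfold(p→/cralobaz)
← ok
→ survey(p→/cralobaz)
← []
→ newfold(p→/gis)
← ok
→ pen(p→/cralobaz/niwak_om, c→liteza)
← created
→ pen(p→/cralobaz/niwak_om, c→hu)
← overwrote
→ pen(p→/stacas/vipruw, c→tucrite)
← ToolError: no parent

Answer: {cralobaz/, cralobaz/niwak_om=hu, gis/, sosto=nanot}


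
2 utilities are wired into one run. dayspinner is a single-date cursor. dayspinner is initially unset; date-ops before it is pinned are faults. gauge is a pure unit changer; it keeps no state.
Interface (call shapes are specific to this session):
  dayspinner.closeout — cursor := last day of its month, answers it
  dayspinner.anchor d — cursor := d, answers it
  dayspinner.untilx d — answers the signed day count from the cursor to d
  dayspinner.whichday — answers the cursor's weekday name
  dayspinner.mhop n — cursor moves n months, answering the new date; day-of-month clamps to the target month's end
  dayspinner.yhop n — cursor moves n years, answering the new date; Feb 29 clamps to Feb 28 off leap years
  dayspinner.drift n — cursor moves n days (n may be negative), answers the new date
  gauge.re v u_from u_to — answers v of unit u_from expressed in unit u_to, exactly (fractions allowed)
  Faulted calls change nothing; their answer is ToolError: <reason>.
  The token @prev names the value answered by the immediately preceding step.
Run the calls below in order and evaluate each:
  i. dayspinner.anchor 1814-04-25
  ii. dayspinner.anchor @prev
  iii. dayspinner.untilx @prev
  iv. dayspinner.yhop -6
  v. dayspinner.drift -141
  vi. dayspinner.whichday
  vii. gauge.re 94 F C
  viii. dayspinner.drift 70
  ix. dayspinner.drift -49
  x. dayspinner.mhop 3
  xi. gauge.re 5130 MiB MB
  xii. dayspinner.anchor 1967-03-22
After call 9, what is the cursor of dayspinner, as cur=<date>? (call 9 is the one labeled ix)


$ dayspinner.anchor d→1814-04-25
= 1814-04-25
$ dayspinner.anchor d→@prev
= 1814-04-25
$ dayspinner.untilx d→@prev
= 0
$ dayspinner.yhop n→-6
= 1808-04-25
$ dayspinner.drift n→-141
= 1807-12-06
$ dayspinner.whichday
= Sunday
$ gauge.re v→94 u_from→F u_to→C
= 310/9
$ dayspinner.drift n→70
= 1808-02-14
$ dayspinner.drift n→-49
= 1807-12-27
$ dayspinner.mhop n→3
= 1808-03-27
$ gauge.re v→5130 u_from→MiB u_to→MB
= 16809984/3125
$ dayspinner.anchor d→1967-03-22
= 1967-03-22

Answer: cur=1807-12-27


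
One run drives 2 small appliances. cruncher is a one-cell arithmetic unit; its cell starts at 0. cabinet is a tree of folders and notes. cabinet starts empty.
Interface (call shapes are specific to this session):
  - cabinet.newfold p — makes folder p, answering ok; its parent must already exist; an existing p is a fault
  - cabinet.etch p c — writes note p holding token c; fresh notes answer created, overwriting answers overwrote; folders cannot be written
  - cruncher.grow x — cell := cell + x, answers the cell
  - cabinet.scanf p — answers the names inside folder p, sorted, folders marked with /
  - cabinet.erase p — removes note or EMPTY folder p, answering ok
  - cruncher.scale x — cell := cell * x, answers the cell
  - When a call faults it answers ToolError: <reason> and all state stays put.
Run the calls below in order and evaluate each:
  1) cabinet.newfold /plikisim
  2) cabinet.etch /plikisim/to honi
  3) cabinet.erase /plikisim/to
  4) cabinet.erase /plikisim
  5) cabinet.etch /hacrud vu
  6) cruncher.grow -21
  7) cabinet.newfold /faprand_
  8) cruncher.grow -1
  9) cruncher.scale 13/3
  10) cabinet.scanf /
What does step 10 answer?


Answer: [faprand_/, hacrud]

Derivation:
==> newfold(p='/plikisim')
<== ok
==> etch(p='/plikisim/to', c='honi')
<== created
==> erase(p='/plikisim/to')
<== ok
==> erase(p='/plikisim')
<== ok
==> etch(p='/hacrud', c='vu')
<== created
==> grow(x='-21')
<== -21
==> newfold(p='/faprand_')
<== ok
==> grow(x='-1')
<== -22
==> scale(x='13/3')
<== -286/3
==> scanf(p='/')
<== [faprand_/, hacrud]


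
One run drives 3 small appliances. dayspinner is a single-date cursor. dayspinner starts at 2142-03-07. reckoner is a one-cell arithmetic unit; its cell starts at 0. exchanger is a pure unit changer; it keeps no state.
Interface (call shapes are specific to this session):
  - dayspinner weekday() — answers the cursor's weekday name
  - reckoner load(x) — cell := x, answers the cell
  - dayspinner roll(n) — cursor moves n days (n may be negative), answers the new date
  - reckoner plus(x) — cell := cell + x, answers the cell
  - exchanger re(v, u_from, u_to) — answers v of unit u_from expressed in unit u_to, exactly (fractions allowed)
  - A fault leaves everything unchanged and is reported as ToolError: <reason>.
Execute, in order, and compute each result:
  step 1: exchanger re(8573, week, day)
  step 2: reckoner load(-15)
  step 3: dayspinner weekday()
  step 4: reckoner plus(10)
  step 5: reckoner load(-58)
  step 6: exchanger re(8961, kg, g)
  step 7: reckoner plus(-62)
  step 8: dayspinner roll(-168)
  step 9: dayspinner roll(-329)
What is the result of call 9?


Answer: 2140-10-26

Derivation:
// exchanger re(v='8573', u_from='week', u_to='day') ~> 60011
// reckoner load(x='-15') ~> -15
// dayspinner weekday() ~> Wednesday
// reckoner plus(x='10') ~> -5
// reckoner load(x='-58') ~> -58
// exchanger re(v='8961', u_from='kg', u_to='g') ~> 8961000
// reckoner plus(x='-62') ~> -120
// dayspinner roll(n='-168') ~> 2141-09-20
// dayspinner roll(n='-329') ~> 2140-10-26
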